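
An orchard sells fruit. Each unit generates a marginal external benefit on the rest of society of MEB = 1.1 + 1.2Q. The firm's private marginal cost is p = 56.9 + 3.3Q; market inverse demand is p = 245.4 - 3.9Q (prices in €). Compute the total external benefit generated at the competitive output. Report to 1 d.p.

€440.1

Market equilibrium (private): 56.9 + 3.3Q = 245.4 - 3.9Q → Q_m = 26.1806.
Total external benefit = ∫₀^{Q_m} (1.1 + 1.2Q) dQ = 1.1×26.1806 + ½×1.2×26.1806² = 440.0529.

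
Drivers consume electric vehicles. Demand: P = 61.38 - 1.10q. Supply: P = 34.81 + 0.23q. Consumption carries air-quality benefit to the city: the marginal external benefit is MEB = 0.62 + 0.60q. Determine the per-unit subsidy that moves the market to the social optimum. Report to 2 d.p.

Social marginal benefit = demand + MEB = 62.00 - 0.50q.
Set SMB = MC: 62.00 - 0.50q = 34.81 + 0.23q → q* = 37.2466.
The Pigouvian subsidy equals MEB at q*: 0.62 + 0.60×37.2466 = 22.9680.

subsidy = 22.97 per unit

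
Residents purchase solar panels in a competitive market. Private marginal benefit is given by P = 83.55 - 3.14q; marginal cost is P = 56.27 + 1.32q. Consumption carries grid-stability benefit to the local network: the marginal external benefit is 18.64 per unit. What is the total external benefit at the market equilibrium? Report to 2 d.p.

Market equilibrium (private): 56.27 + 1.32q = 83.55 - 3.14q → q_m = 6.1166.
Total external benefit = MEB × q_m = 18.64 × 6.1166 = 114.0134.

114.01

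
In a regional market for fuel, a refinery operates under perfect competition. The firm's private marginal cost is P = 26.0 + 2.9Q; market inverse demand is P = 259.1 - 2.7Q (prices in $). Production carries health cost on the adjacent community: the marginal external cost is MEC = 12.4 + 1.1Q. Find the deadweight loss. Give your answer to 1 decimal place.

DWL = $252.7

Market equilibrium (private): 26.0 + 2.9Q = 259.1 - 2.7Q → Q_m = 41.6250.
Social marginal cost = private MC + MEC = 38.4 + 4.0Q.
Set SMC = demand: 38.4 + 4.0Q = 259.1 - 2.7Q → Q* = 32.9403.
The welfare-loss triangle has base |Q_m − Q*| and height MEC(Q_m) (the vertical gap between SMC and demand is zero at Q* and MEC at Q_m).
DWL = ½ × 8.6847 × 58.1875 = 252.6705.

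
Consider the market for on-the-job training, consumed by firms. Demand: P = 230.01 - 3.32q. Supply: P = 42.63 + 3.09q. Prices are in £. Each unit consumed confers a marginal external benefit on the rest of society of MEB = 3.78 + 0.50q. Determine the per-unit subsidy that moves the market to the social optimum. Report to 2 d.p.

subsidy = £19.95 per unit

Social marginal benefit = demand + MEB = 233.79 - 2.82q.
Set SMB = MC: 233.79 - 2.82q = 42.63 + 3.09q → q* = 32.3452.
The Pigouvian subsidy equals MEB at q*: 3.78 + 0.50×32.3452 = 19.9526.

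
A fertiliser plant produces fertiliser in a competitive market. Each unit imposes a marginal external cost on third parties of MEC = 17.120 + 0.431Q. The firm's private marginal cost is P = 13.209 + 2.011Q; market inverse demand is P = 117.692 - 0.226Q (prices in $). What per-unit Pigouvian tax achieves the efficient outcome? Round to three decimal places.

Social marginal cost = private MC + MEC = 30.329 + 2.442Q.
Set SMC = demand: 30.329 + 2.442Q = 117.692 - 0.226Q → Q* = 32.7448.
The Pigouvian tax equals MEC at Q*: 17.120 + 0.431×32.7448 = 31.2330.

tax = $31.233 per unit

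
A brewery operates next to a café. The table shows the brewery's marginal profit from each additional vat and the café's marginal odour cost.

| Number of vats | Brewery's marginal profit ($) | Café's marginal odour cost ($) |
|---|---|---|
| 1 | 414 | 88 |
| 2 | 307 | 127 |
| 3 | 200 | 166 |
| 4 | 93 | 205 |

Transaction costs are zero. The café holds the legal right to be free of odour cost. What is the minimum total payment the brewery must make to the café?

Efficient level: marginal profit ≥ marginal odour cost through level 3, so k* = 3.
With the café holding the right, the brewery must at least compensate total damage at k*: 88 + 127 + 166 = 381.

$381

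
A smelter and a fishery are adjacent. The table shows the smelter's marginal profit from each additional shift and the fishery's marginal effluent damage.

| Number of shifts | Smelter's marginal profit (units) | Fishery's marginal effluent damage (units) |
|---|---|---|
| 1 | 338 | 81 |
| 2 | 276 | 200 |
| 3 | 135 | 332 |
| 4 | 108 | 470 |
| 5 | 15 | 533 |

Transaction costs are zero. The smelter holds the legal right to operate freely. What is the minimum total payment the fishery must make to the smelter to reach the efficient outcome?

258

Left alone the smelter would choose level 5 (marginal profit stays positive).
Efficient level: k* = 2 (marginal profit ≥ marginal effluent damage through 2).
The fishery must at least cover the smelter's forgone profit from cutting 5→2: 135 + 108 + 15 = 258.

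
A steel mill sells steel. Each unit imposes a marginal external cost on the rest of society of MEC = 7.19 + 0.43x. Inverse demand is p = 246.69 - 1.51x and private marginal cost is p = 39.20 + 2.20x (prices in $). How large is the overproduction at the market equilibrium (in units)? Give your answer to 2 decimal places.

Market equilibrium (private): 39.20 + 2.20x = 246.69 - 1.51x → x_m = 55.9272.
Social marginal cost = private MC + MEC = 46.39 + 2.63x.
Set SMC = demand: 46.39 + 2.63x = 246.69 - 1.51x → x* = 48.3816.
Gap = |55.9272 − 48.3816| = 7.5456.

7.55 units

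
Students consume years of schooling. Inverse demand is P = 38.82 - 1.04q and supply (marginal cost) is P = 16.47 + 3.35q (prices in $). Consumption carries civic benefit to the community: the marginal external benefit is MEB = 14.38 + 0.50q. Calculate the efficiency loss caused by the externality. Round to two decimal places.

DWL = $36.82

Market equilibrium (private): 16.47 + 3.35q = 38.82 - 1.04q → q_m = 5.0911.
Social marginal benefit = demand + MEB = 53.20 - 0.54q.
Set SMB = MC: 53.20 - 0.54q = 16.47 + 3.35q → q* = 9.4422.
The loss is the area between SMB and MC from q* to q_m; with linear curves that's a triangle of height MEB(q_m).
DWL = ½ × 4.3511 × 16.9256 = 36.8225.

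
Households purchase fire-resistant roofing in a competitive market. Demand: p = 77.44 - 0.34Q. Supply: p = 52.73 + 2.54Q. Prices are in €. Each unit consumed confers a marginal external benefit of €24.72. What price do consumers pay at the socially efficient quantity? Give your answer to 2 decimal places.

Social marginal benefit = demand + MEB = 102.16 - 0.34Q.
Set SMB = MC: 102.16 - 0.34Q = 52.73 + 2.54Q → Q* = 17.1632.
Consumer price on the demand curve at Q*: 77.44 − 0.34×17.1632 = 71.6045.

P = €71.60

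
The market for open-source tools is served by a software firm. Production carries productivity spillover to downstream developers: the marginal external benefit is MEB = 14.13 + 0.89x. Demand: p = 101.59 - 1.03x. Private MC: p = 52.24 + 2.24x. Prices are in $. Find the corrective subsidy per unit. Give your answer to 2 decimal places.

subsidy = $37.87 per unit

Social marginal cost = private MC − MEB = 38.11 + 1.35x.
Set SMC = demand: 38.11 + 1.35x = 101.59 - 1.03x → x* = 26.6723.
The Pigouvian subsidy equals MEB at x*: 14.13 + 0.89×26.6723 = 37.8683.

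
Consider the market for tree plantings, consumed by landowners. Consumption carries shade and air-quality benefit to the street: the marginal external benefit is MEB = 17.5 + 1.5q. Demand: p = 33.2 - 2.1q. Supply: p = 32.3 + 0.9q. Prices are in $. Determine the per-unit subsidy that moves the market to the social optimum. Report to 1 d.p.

Social marginal benefit = demand + MEB = 50.7 - 0.6q.
Set SMB = MC: 50.7 - 0.6q = 32.3 + 0.9q → q* = 12.2667.
The Pigouvian subsidy equals MEB at q*: 17.5 + 1.5×12.2667 = 35.9001.

subsidy = $35.9 per unit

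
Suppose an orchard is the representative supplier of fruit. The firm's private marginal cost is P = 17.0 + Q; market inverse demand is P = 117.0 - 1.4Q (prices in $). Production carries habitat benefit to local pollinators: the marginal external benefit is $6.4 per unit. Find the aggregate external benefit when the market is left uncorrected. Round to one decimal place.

$266.7

Market equilibrium (private): 17.0 + Q = 117.0 - 1.4Q → Q_m = 41.6667.
Total external benefit = MEB × Q_m = 6.4 × 41.6667 = 266.6669.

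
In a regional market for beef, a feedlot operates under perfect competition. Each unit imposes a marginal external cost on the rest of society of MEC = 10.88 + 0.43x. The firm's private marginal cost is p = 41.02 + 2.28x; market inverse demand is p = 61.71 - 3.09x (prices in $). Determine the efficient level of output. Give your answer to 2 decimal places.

Social marginal cost = private MC + MEC = 51.90 + 2.71x.
Set SMC = demand: 51.90 + 2.71x = 61.71 - 3.09x → x* = 1.6914.

x* = 1.69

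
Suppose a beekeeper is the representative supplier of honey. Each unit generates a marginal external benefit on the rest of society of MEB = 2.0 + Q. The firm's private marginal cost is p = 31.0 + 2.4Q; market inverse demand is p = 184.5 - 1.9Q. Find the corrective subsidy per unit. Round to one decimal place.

Social marginal cost = private MC − MEB = 29.0 + 1.4Q.
Set SMC = demand: 29.0 + 1.4Q = 184.5 - 1.9Q → Q* = 47.1212.
The Pigouvian subsidy equals MEB at Q*: 2.0 + 1.0×47.1212 = 49.1212.

subsidy = 49.1 per unit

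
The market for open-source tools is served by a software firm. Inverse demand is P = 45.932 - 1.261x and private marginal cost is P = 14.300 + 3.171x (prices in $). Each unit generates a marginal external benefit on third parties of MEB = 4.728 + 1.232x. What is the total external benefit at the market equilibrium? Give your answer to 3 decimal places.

$65.123

Market equilibrium (private): 14.300 + 3.171x = 45.932 - 1.261x → x_m = 7.1372.
Total external benefit = ∫₀^{x_m} (4.728 + 1.232x) dx = 4.728×7.1372 + ½×1.232×7.1372² = 65.1235.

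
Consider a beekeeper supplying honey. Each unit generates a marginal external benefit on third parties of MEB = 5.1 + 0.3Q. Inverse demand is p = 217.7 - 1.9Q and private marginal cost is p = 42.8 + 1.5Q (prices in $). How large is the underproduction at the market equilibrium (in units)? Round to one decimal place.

Market equilibrium (private): 42.8 + 1.5Q = 217.7 - 1.9Q → Q_m = 51.4412.
Social marginal cost = private MC − MEB = 37.7 + 1.2Q.
Set SMC = demand: 37.7 + 1.2Q = 217.7 - 1.9Q → Q* = 58.0645.
Gap = |51.4412 − 58.0645| = 6.6233.

6.6 units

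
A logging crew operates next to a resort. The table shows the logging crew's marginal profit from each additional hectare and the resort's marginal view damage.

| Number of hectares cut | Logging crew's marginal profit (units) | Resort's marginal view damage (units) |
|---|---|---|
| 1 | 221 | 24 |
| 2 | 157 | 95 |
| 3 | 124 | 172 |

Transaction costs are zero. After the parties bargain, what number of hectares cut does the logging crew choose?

Bargaining reaches the level where marginal profit last exceeds marginal view damage.
That holds through level 2 (157 ≥ 95) but not at 3 (124 < 172).

2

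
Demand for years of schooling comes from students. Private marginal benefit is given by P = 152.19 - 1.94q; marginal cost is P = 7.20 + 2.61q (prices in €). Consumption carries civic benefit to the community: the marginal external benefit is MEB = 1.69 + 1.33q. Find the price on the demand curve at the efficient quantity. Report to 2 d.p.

P = €63.82

Social marginal benefit = demand + MEB = 153.88 - 0.61q.
Set SMB = MC: 153.88 - 0.61q = 7.20 + 2.61q → q* = 45.5528.
Consumer price on the demand curve at q*: 152.19 − 1.94×45.5528 = 63.8176.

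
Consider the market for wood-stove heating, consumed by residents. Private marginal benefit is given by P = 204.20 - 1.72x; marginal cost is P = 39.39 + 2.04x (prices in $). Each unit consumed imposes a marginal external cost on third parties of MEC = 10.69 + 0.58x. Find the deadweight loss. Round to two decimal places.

Market equilibrium (private): 39.39 + 2.04x = 204.20 - 1.72x → x_m = 43.8324.
Social marginal benefit = demand − MEC = 193.51 - 2.30x.
Set SMB = MC: 193.51 - 2.30x = 39.39 + 2.04x → x* = 35.5115.
The welfare-loss triangle has base |x_m − x*| and height MEC(x_m) (the vertical gap between SMB and MC is zero at x* and MEC at x_m).
DWL = ½ × 8.3209 × 36.1128 = 150.2455.

DWL = $150.25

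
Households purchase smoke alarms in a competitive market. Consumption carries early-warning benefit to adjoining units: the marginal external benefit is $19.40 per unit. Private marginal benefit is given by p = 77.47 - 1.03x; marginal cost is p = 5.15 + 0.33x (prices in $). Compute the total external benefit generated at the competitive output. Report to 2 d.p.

$1031.62

Market equilibrium (private): 5.15 + 0.33x = 77.47 - 1.03x → x_m = 53.1765.
Total external benefit = MEB × x_m = 19.40 × 53.1765 = 1031.6241.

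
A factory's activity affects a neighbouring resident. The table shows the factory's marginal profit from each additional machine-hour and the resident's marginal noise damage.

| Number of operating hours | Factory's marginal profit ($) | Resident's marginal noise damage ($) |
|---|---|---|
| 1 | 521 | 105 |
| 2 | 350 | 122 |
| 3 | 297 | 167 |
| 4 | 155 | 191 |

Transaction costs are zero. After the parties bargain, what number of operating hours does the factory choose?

3

Bargaining reaches the level where marginal profit last exceeds marginal noise damage.
That holds through level 3 (297 ≥ 167) but not at 4 (155 < 191).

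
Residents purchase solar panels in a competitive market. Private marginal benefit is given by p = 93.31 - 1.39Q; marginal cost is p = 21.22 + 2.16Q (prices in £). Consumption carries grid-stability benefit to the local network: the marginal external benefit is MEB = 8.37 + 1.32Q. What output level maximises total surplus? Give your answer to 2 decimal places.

Social marginal benefit = demand + MEB = 101.68 - 0.07Q.
Set SMB = MC: 101.68 - 0.07Q = 21.22 + 2.16Q → Q* = 36.0807.

Q* = 36.08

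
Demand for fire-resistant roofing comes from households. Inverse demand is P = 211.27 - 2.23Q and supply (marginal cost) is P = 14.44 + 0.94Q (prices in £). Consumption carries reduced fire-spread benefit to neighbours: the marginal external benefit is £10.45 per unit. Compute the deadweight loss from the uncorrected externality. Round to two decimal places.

DWL = £17.22

Market equilibrium (private): 14.44 + 0.94Q = 211.27 - 2.23Q → Q_m = 62.0915.
Social marginal benefit = demand + MEB = 221.72 - 2.23Q.
Set SMB = MC: 221.72 - 2.23Q = 14.44 + 0.94Q → Q* = 65.3880.
Height of the DWL triangle at Q_m is SMB(Q_m) − MC(Q_m) = MEB(Q_m) = 10.4500.
DWL = ½ × 3.2965 × 10.4500 = 17.2242.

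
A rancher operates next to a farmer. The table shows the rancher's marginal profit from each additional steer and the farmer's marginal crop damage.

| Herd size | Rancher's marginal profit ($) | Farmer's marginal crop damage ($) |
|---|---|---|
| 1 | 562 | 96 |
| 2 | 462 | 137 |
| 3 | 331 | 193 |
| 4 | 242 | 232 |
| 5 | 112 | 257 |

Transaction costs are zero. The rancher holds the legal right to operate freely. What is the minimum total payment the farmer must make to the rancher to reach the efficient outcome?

$112

Left alone the rancher would choose level 5 (marginal profit stays positive).
Efficient level: k* = 4 (marginal profit ≥ marginal crop damage through 4).
The farmer must at least cover the rancher's forgone profit from cutting 5→4: 112 = 112.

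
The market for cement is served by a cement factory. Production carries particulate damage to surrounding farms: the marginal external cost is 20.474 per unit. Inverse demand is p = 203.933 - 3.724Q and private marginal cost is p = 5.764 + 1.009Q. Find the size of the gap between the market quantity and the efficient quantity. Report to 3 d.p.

4.326 units

Market equilibrium (private): 5.764 + 1.009Q = 203.933 - 3.724Q → Q_m = 41.8696.
Social marginal cost = private MC + MEC = 26.238 + 1.009Q.
Set SMC = demand: 26.238 + 1.009Q = 203.933 - 3.724Q → Q* = 37.5438.
Gap = |41.8696 − 37.5438| = 4.3258.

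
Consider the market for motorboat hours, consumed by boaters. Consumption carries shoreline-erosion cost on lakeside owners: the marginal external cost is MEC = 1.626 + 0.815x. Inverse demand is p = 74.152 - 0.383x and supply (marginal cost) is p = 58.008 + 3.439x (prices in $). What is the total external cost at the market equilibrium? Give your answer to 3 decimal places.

$14.139

Market equilibrium (private): 58.008 + 3.439x = 74.152 - 0.383x → x_m = 4.2240.
Total external cost = ∫₀^{x_m} (1.626 + 0.815x) dx = 1.626×4.2240 + ½×0.815×4.2240² = 14.1389.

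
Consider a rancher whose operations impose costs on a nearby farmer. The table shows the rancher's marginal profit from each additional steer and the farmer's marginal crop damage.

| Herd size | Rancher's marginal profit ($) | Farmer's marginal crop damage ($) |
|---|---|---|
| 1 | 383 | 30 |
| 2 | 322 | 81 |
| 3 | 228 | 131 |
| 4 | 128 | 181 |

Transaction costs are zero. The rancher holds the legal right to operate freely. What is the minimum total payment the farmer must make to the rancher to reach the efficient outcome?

$128

Left alone the rancher would choose level 4 (marginal profit stays positive).
Efficient level: k* = 3 (marginal profit ≥ marginal crop damage through 3).
The farmer must at least cover the rancher's forgone profit from cutting 4→3: 128 = 128.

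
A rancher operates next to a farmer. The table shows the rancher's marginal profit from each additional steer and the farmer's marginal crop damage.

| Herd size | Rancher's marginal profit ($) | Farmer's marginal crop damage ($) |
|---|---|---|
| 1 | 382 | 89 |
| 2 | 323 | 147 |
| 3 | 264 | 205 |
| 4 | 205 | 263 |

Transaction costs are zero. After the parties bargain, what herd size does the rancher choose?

3

Bargaining reaches the level where marginal profit last exceeds marginal crop damage.
That holds through level 3 (264 ≥ 205) but not at 4 (205 < 263).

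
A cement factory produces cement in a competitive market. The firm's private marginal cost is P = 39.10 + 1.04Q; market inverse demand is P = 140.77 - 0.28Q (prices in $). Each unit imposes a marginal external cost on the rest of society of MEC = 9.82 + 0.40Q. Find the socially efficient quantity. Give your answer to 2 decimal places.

Q* = 53.40

Social marginal cost = private MC + MEC = 48.92 + 1.44Q.
Set SMC = demand: 48.92 + 1.44Q = 140.77 - 0.28Q → Q* = 53.4012.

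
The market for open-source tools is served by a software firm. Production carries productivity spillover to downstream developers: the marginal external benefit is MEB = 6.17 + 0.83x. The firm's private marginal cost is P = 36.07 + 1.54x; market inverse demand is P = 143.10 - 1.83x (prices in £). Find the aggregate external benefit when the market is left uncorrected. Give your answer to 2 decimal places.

Market equilibrium (private): 36.07 + 1.54x = 143.10 - 1.83x → x_m = 31.7596.
Total external benefit = ∫₀^{x_m} (6.17 + 0.83x) dx = 6.17×31.7596 + ½×0.83×31.7596² = 614.5557.

£614.56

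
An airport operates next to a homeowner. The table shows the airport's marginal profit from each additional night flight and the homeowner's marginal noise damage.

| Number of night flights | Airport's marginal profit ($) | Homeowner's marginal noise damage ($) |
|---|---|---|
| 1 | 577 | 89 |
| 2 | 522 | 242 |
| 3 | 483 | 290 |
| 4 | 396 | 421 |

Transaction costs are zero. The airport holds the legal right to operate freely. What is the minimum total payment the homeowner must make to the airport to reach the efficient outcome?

Left alone the airport would choose level 4 (marginal profit stays positive).
Efficient level: k* = 3 (marginal profit ≥ marginal noise damage through 3).
The homeowner must at least cover the airport's forgone profit from cutting 4→3: 396 = 396.

$396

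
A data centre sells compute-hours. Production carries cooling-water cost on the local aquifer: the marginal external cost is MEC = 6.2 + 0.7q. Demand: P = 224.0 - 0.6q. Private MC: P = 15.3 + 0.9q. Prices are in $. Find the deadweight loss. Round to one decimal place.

Market equilibrium (private): 15.3 + 0.9q = 224.0 - 0.6q → q_m = 139.1333.
Social marginal cost = private MC + MEC = 21.5 + 1.6q.
Set SMC = demand: 21.5 + 1.6q = 224.0 - 0.6q → q* = 92.0455.
The loss is the area between SMC and demand from q* to q_m; with linear curves that's a triangle of height MEC(q_m).
DWL = ½ × 47.0878 × 103.5933 = 2438.9903.

DWL = $2439.0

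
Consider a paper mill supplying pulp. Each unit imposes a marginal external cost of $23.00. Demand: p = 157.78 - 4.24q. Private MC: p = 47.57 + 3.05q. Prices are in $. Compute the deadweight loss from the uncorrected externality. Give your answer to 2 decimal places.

Market equilibrium (private): 47.57 + 3.05q = 157.78 - 4.24q → q_m = 15.1180.
Social marginal cost = private MC + MEC = 70.57 + 3.05q.
Set SMC = demand: 70.57 + 3.05q = 157.78 - 4.24q → q* = 11.9630.
Between q* and q_m the wedge SMC − demand runs linearly from 0 to MEC(q_m), so the loss is a triangle.
DWL = ½ × 3.1550 × 23.0000 = 36.2825.

DWL = $36.28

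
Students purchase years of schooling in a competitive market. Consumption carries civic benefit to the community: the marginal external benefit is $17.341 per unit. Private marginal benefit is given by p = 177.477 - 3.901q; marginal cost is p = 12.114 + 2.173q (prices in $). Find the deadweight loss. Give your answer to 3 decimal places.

DWL = $24.754

Market equilibrium (private): 12.114 + 2.173q = 177.477 - 3.901q → q_m = 27.2247.
Social marginal benefit = demand + MEB = 194.818 - 3.901q.
Set SMB = MC: 194.818 - 3.901q = 12.114 + 2.173q → q* = 30.0797.
Height of the DWL triangle at q_m is SMB(q_m) − MC(q_m) = MEB(q_m) = 17.3410.
DWL = ½ × 2.8550 × 17.3410 = 24.7543.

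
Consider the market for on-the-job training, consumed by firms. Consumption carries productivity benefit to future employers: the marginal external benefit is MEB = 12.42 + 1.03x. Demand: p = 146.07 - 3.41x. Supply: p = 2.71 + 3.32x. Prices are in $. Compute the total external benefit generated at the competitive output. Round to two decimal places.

$498.25

Market equilibrium (private): 2.71 + 3.32x = 146.07 - 3.41x → x_m = 21.3016.
Total external benefit = ∫₀^{x_m} (12.42 + 1.03x) dx = 12.42×21.3016 + ½×1.03×21.3016² = 498.2513.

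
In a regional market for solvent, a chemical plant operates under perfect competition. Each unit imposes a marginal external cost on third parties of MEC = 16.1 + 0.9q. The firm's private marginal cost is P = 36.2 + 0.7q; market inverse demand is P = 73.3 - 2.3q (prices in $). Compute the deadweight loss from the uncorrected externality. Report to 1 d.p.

DWL = $95.1

Market equilibrium (private): 36.2 + 0.7q = 73.3 - 2.3q → q_m = 12.3667.
Social marginal cost = private MC + MEC = 52.3 + 1.6q.
Set SMC = demand: 52.3 + 1.6q = 73.3 - 2.3q → q* = 5.3846.
The loss is the area between SMC and demand from q* to q_m; with linear curves that's a triangle of height MEC(q_m).
DWL = ½ × 6.9821 × 27.2300 = 95.0613.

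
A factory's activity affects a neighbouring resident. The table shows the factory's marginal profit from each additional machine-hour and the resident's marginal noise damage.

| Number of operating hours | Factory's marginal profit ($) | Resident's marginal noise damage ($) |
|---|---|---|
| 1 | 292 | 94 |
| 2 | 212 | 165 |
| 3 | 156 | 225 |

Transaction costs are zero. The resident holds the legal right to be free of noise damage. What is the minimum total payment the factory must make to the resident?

$259

Efficient level: marginal profit ≥ marginal noise damage through level 2, so k* = 2.
With the resident holding the right, the factory must at least compensate total damage at k*: 94 + 165 = 259.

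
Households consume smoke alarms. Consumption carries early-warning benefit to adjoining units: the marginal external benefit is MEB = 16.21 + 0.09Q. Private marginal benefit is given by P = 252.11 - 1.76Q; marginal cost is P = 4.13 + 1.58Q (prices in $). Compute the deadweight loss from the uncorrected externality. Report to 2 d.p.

Market equilibrium (private): 4.13 + 1.58Q = 252.11 - 1.76Q → Q_m = 74.2455.
Social marginal benefit = demand + MEB = 268.32 - 1.67Q.
Set SMB = MC: 268.32 - 1.67Q = 4.13 + 1.58Q → Q* = 81.2892.
The loss is the area between SMB and MC from Q* to Q_m; with linear curves that's a triangle of height MEB(Q_m).
DWL = ½ × 7.0437 × 22.8921 = 80.6225.

DWL = $80.62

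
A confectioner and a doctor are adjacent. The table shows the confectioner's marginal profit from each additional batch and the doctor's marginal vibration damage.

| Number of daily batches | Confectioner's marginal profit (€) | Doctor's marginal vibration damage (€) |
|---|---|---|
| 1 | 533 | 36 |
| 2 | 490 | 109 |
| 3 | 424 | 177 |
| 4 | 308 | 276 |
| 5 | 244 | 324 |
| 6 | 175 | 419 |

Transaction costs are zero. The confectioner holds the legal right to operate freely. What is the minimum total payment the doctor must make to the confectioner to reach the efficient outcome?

Left alone the confectioner would choose level 6 (marginal profit stays positive).
Efficient level: k* = 4 (marginal profit ≥ marginal vibration damage through 4).
The doctor must at least cover the confectioner's forgone profit from cutting 6→4: 244 + 175 = 419.

€419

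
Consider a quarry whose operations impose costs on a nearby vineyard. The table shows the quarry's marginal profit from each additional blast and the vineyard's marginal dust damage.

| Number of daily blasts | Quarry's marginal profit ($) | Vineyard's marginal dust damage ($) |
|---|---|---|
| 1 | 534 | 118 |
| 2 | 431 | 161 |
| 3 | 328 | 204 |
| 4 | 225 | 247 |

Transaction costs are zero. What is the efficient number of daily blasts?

Bargaining reaches the level where marginal profit last exceeds marginal dust damage.
That holds through level 3 (328 ≥ 204) but not at 4 (225 < 247).

3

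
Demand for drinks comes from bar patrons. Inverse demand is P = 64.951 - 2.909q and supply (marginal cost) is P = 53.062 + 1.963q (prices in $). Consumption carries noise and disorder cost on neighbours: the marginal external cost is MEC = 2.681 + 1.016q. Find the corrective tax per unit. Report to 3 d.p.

Social marginal benefit = demand − MEC = 62.270 - 3.925q.
Set SMB = MC: 62.270 - 3.925q = 53.062 + 1.963q → q* = 1.5639.
The Pigouvian tax equals MEC at q*: 2.681 + 1.016×1.5639 = 4.2699.

tax = $4.270 per unit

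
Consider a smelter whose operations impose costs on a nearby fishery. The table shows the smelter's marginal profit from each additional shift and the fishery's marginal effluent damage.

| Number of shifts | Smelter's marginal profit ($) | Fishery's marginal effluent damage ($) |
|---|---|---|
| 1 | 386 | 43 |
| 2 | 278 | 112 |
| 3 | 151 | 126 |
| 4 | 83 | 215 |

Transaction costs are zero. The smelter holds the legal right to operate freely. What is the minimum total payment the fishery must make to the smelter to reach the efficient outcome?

Left alone the smelter would choose level 4 (marginal profit stays positive).
Efficient level: k* = 3 (marginal profit ≥ marginal effluent damage through 3).
The fishery must at least cover the smelter's forgone profit from cutting 4→3: 83 = 83.

$83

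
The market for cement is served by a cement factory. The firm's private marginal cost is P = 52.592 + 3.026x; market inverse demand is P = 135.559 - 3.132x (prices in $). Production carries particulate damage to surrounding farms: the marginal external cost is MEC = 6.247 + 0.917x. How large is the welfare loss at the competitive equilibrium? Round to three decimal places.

DWL = $24.454

Market equilibrium (private): 52.592 + 3.026x = 135.559 - 3.132x → x_m = 13.4730.
Social marginal cost = private MC + MEC = 58.839 + 3.943x.
Set SMC = demand: 58.839 + 3.943x = 135.559 - 3.132x → x* = 10.8438.
The loss is the area between SMC and demand from x* to x_m; with linear curves that's a triangle of height MEC(x_m).
DWL = ½ × 2.6292 × 18.6018 = 24.4539.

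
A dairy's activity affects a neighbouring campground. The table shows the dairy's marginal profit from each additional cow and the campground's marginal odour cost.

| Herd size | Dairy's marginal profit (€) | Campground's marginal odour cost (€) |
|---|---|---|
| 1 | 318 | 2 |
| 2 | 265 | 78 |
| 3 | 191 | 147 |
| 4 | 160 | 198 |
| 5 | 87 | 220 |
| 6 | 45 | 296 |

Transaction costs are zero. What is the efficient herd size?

3

Bargaining reaches the level where marginal profit last exceeds marginal odour cost.
That holds through level 3 (191 ≥ 147) but not at 4 (160 < 198).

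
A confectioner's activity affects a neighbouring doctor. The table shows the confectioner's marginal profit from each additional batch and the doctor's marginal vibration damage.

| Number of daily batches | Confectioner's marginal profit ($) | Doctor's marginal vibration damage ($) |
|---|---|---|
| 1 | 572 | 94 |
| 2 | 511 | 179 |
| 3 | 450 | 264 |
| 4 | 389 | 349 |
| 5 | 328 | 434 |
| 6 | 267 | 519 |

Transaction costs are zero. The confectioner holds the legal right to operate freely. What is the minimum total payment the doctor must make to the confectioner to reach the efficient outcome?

$595

Left alone the confectioner would choose level 6 (marginal profit stays positive).
Efficient level: k* = 4 (marginal profit ≥ marginal vibration damage through 4).
The doctor must at least cover the confectioner's forgone profit from cutting 6→4: 328 + 267 = 595.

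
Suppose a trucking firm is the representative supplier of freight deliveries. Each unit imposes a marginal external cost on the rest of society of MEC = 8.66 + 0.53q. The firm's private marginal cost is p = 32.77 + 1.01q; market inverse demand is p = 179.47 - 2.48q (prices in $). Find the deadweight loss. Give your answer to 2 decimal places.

DWL = $119.05

Market equilibrium (private): 32.77 + 1.01q = 179.47 - 2.48q → q_m = 42.0344.
Social marginal cost = private MC + MEC = 41.43 + 1.54q.
Set SMC = demand: 41.43 + 1.54q = 179.47 - 2.48q → q* = 34.3383.
The welfare-loss triangle has base |q_m − q*| and height MEC(q_m) (the vertical gap between SMC and demand is zero at q* and MEC at q_m).
DWL = ½ × 7.6961 × 30.9382 = 119.0517.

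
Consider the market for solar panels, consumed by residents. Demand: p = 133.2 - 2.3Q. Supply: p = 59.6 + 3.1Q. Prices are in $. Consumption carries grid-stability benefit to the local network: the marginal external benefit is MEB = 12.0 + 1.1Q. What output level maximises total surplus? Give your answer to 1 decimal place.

Social marginal benefit = demand + MEB = 145.2 - 1.2Q.
Set SMB = MC: 145.2 - 1.2Q = 59.6 + 3.1Q → Q* = 19.9070.

Q* = 19.9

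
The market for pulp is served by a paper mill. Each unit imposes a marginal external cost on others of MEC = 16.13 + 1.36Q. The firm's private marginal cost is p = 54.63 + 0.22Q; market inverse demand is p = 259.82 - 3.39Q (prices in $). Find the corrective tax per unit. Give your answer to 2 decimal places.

tax = $67.86 per unit

Social marginal cost = private MC + MEC = 70.76 + 1.58Q.
Set SMC = demand: 70.76 + 1.58Q = 259.82 - 3.39Q → Q* = 38.0402.
The Pigouvian tax equals MEC at Q*: 16.13 + 1.36×38.0402 = 67.8647.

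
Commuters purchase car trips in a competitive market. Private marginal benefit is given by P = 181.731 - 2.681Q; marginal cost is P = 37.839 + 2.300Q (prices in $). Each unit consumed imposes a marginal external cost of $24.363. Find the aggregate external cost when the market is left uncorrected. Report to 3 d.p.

Market equilibrium (private): 37.839 + 2.300Q = 181.731 - 2.681Q → Q_m = 28.8882.
Total external cost = MEC × Q_m = 24.363 × 28.8882 = 703.8032.

$703.803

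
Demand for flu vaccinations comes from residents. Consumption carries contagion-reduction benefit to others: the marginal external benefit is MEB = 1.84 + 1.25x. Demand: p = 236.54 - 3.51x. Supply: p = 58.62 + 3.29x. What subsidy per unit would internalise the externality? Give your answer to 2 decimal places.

subsidy = 42.33 per unit

Social marginal benefit = demand + MEB = 238.38 - 2.26x.
Set SMB = MC: 238.38 - 2.26x = 58.62 + 3.29x → x* = 32.3892.
The Pigouvian subsidy equals MEB at x*: 1.84 + 1.25×32.3892 = 42.3265.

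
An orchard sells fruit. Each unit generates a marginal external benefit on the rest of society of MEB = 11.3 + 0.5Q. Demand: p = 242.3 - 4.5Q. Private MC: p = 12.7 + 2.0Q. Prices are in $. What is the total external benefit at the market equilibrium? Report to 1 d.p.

Market equilibrium (private): 12.7 + 2.0Q = 242.3 - 4.5Q → Q_m = 35.3231.
Total external benefit = ∫₀^{Q_m} (11.3 + 0.5Q) dQ = 11.3×35.3231 + ½×0.5×35.3231² = 711.0814.

$711.1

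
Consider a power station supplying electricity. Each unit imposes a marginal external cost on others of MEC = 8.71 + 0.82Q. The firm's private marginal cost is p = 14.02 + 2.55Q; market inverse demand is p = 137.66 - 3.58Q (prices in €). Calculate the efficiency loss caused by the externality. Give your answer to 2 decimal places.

Market equilibrium (private): 14.02 + 2.55Q = 137.66 - 3.58Q → Q_m = 20.1697.
Social marginal cost = private MC + MEC = 22.73 + 3.37Q.
Set SMC = demand: 22.73 + 3.37Q = 137.66 - 3.58Q → Q* = 16.5367.
The loss is the area between SMC and demand from Q* to Q_m; with linear curves that's a triangle of height MEC(Q_m).
DWL = ½ × 3.6330 × 25.2491 = 45.8650.

DWL = €45.86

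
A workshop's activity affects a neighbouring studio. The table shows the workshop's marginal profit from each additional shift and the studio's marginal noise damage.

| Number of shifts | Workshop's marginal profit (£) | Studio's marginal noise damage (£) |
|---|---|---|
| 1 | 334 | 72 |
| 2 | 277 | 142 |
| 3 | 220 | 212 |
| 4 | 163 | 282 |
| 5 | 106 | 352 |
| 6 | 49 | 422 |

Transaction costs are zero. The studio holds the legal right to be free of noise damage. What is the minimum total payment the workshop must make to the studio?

Efficient level: marginal profit ≥ marginal noise damage through level 3, so k* = 3.
With the studio holding the right, the workshop must at least compensate total damage at k*: 72 + 142 + 212 = 426.

£426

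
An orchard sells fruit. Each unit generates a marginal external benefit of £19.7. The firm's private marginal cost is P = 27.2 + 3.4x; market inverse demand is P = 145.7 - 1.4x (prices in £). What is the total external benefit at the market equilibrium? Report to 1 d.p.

Market equilibrium (private): 27.2 + 3.4x = 145.7 - 1.4x → x_m = 24.6875.
Total external benefit = MEB × x_m = 19.7 × 24.6875 = 486.3438.

£486.3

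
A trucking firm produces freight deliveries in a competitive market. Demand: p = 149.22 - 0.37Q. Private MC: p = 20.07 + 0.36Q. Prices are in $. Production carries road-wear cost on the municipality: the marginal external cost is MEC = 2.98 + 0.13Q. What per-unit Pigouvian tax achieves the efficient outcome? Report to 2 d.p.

tax = $22.05 per unit

Social marginal cost = private MC + MEC = 23.05 + 0.49Q.
Set SMC = demand: 23.05 + 0.49Q = 149.22 - 0.37Q → Q* = 146.7093.
The Pigouvian tax equals MEC at Q*: 2.98 + 0.13×146.7093 = 22.0522.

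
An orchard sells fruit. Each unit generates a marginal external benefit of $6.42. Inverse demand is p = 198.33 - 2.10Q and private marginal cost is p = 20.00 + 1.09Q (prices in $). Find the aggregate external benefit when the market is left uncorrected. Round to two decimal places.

$358.90

Market equilibrium (private): 20.00 + 1.09Q = 198.33 - 2.10Q → Q_m = 55.9028.
Total external benefit = MEB × Q_m = 6.42 × 55.9028 = 358.8960.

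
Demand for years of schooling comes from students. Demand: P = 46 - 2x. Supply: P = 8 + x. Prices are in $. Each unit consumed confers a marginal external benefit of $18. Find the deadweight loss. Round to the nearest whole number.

Market equilibrium (private): 8 + x = 46 - 2x → x_m = 12.6667.
Social marginal benefit = demand + MEB = 64 - 2x.
Set SMB = MC: 64 - 2x = 8 + x → x* = 18.6667.
The loss is the area between SMB and MC from x* to x_m; with linear curves that's a triangle of height MEB(x_m).
DWL = ½ × 6.0000 × 18.0000 = 54.0000.

DWL = $54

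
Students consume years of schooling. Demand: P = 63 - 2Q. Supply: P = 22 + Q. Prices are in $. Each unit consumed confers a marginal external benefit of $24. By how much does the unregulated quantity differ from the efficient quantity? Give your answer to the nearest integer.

Market equilibrium (private): 22 + Q = 63 - 2Q → Q_m = 13.6667.
Social marginal benefit = demand + MEB = 87 - 2Q.
Set SMB = MC: 87 - 2Q = 22 + Q → Q* = 21.6667.
Gap = |13.6667 − 21.6667| = 8.0000.

8 units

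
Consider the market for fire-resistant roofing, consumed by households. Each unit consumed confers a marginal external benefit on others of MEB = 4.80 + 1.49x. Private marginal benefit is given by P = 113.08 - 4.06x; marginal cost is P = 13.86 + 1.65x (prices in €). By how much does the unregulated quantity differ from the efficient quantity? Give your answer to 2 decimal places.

Market equilibrium (private): 13.86 + 1.65x = 113.08 - 4.06x → x_m = 17.3765.
Social marginal benefit = demand + MEB = 117.88 - 2.57x.
Set SMB = MC: 117.88 - 2.57x = 13.86 + 1.65x → x* = 24.6493.
Gap = |17.3765 − 24.6493| = 7.2728.

7.27 units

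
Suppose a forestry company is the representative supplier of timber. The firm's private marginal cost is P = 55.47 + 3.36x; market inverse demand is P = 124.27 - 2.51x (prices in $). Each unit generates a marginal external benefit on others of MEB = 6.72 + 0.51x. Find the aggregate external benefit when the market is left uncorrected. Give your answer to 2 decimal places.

Market equilibrium (private): 55.47 + 3.36x = 124.27 - 2.51x → x_m = 11.7206.
Total external benefit = ∫₀^{x_m} (6.72 + 0.51x) dx = 6.72×11.7206 + ½×0.51×11.7206² = 113.7924.

$113.79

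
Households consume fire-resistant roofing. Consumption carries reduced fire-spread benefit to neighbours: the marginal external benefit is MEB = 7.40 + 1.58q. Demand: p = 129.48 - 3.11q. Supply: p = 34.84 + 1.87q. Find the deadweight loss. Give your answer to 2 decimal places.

DWL = 205.99

Market equilibrium (private): 34.84 + 1.87q = 129.48 - 3.11q → q_m = 19.0040.
Social marginal benefit = demand + MEB = 136.88 - 1.53q.
Set SMB = MC: 136.88 - 1.53q = 34.84 + 1.87q → q* = 30.0118.
The loss is the area between SMB and MC from q* to q_m; with linear curves that's a triangle of height MEB(q_m).
DWL = ½ × 11.0078 × 37.4263 = 205.9906.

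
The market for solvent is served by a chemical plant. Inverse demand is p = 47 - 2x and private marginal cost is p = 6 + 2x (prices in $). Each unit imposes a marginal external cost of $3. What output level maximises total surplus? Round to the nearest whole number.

Social marginal cost = private MC + MEC = 9 + 2x.
Set SMC = demand: 9 + 2x = 47 - 2x → x* = 9.5000.

x* = 10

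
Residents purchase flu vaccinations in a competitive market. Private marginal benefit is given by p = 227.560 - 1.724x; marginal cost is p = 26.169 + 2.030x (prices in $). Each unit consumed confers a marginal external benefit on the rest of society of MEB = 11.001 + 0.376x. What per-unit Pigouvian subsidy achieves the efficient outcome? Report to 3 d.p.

subsidy = $34.642 per unit

Social marginal benefit = demand + MEB = 238.561 - 1.348x.
Set SMB = MC: 238.561 - 1.348x = 26.169 + 2.030x → x* = 62.8751.
The Pigouvian subsidy equals MEB at x*: 11.001 + 0.376×62.8751 = 34.6420.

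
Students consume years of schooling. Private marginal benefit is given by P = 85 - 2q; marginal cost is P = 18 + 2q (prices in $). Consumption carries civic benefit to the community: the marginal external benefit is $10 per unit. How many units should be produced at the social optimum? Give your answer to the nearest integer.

Social marginal benefit = demand + MEB = 95 - 2q.
Set SMB = MC: 95 - 2q = 18 + 2q → q* = 19.2500.

q* = 19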